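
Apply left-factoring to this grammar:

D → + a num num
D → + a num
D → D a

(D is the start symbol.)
Left-factoring transforms A → αβ₁ | αβ₂ into A → αA' and A' → β₁ | β₂
(α is the longest common prefix among the alternatives). Repeat until
no nonterminal has two alternatives with a common prefix.

Round 1: D has alternatives sharing prefix '+ a num'. Introduce D': D → + a num D'
  Add: D' → num
  Add: D' → ε

No remaining common prefixes — done.

Resulting grammar:
D → + a num D'
D' → num
D' → ε
D → D a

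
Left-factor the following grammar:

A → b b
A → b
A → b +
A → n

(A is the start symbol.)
Left-factoring transforms A → αβ₁ | αβ₂ into A → αA' and A' → β₁ | β₂
(α is the longest common prefix among the alternatives). Repeat until
no nonterminal has two alternatives with a common prefix.

Round 1: A has alternatives sharing prefix 'b'. Introduce A': A → b A'
  Add: A' → b
  Add: A' → ε
  Add: A' → +

No remaining common prefixes — done.

Resulting grammar:
A → b A'
A' → b
A' → ε
A' → +
A → n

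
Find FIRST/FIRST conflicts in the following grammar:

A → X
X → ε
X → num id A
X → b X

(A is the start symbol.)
Productions for X:
  X → ε: FIRST = { ε }
  X → num id A: FIRST = { 'num' }
  X → b X: FIRST = { 'b' }
A has only one production, so no FIRST/FIRST conflict is possible there.

All alternatives of each non-terminal have pairwise disjoint FIRST sets.

Answer: No FIRST/FIRST conflicts.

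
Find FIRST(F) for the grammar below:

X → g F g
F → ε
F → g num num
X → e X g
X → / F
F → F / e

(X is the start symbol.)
To compute FIRST(F), examine every production with F on the left-hand side, reading each right-hand side left to right until a non-nullable symbol is reached.

From F → ε:
  - ε-production, so ε ∈ FIRST(F)
From F → g num num:
  - g is a terminal: add 'g' and stop
From F → F / e:
  - F is the symbol being defined: contributes nothing new
    F is nullable, so continue to the next symbol
  - '/' is a terminal: add '/' and stop

Collecting: FIRST(F) = { '/', 'g', ε }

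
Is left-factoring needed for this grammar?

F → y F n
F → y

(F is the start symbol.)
Left-factoring is needed when two productions for the same non-terminal
share a common prefix on the right-hand side.

Productions for F:
  F → y F n
  F → y

Found common prefix 'y' in productions for F

Answer: Yes, F has productions with common prefix 'y'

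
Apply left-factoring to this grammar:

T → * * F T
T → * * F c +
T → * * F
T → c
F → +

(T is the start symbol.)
Left-factoring transforms A → αβ₁ | αβ₂ into A → αA' and A' → β₁ | β₂
(α is the longest common prefix among the alternatives). Repeat until
no nonterminal has two alternatives with a common prefix.

Round 1: T has alternatives sharing prefix '* * F'. Introduce T': T → * * F T'
  Add: T' → T
  Add: T' → c +
  Add: T' → ε

No remaining common prefixes — done.

Resulting grammar:
T → * * F T'
T' → T
T' → c +
T' → ε
T → c
F → +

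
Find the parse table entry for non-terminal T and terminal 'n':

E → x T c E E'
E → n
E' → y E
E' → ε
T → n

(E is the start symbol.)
T → n

To find M[T, 'n'], we find productions for T where 'n' is in the predict set (PREDICT(N → α) = (FIRST(α) \ {ε}) ∪ (FOLLOW(N) if α ⇒* ε)).

T → n: PREDICT = { 'n' }
  'n' is in predict set, so this production goes in M[T, 'n']

M[T, 'n'] = T → n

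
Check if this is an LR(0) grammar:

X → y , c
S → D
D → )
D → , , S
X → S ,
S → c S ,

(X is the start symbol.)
Yes, the grammar is LR(0)

Augment with X' → X and build the canonical LR(0) collection (I0 = CLOSURE({[X' → . X]}), then GOTO on every symbol after a dot until no new states appear). It has 15 states:
  I0: { [D → . )], [D → . , , S], [S → . D], [S → . c S ,], [X → . S ,], [X → . y , c], [X' → . X] }  — shift
  I1: { [D → ) .] }  — reduce
  I2: { [D → , . , S] }  — shift
  I3: { [S → D .] }  — reduce
  I4: { [X → S . ,] }  — shift
  I5: { [X' → X .] }  — accept
  I6: { [D → . )], [D → . , , S], [S → . D], [S → . c S ,], [S → c . S ,] }  — shift
  I7: { [X → y . , c] }  — shift
  I8: { [X → y , . c] }  — shift
  I9: { [X → y , c .] }  — reduce
  I10: { [S → c S . ,] }  — shift
  I11: { [S → c S , .] }  — reduce
  I12: { [X → S , .] }  — reduce
  I13: { [D → , , . S], [D → . )], [D → . , , S], [S → . D], [S → . c S ,] }  — shift
  I14: { [D → , , S .] }  — reduce

Every state is either a pure shift/goto state or contains exactly one complete item and nothing to shift — no conflicts. The grammar is LR(0).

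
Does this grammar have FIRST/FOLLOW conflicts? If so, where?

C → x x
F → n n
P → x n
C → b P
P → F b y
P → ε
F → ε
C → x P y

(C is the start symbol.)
No FIRST/FOLLOW conflicts.

A FIRST/FOLLOW conflict occurs when a non-terminal N has a nullable alternative N → β (β ⇒* ε) and another alternative N → α with FIRST(α) ∩ FOLLOW(N) ≠ ∅: on such a lookahead the parser cannot decide between expanding α and letting N vanish via β.

Nullable non-terminals: F, P.
FIRST sets used below: FIRST(F) = { 'n', ε }

F: nullable alternative(s) F → ε; FOLLOW(F) = { 'b' }
  F → n n: FIRST \ {ε} = { 'n' } — disjoint from FOLLOW(F)
  F → ε: FIRST \ {ε} = { } — this is the only nullable alternative, skip

P: nullable alternative(s) P → ε; FOLLOW(P) = { $, 'y' }
  P → x n: FIRST \ {ε} = { 'x' } — disjoint from FOLLOW(P)
  P → F b y: FIRST \ {ε} = { 'b', 'n' } — disjoint from FOLLOW(P)
  P → ε: FIRST \ {ε} = { } — this is the only nullable alternative, skip

C has no nullable alternative, so no FIRST/FOLLOW check is needed there.

No FIRST/FOLLOW conflicts found.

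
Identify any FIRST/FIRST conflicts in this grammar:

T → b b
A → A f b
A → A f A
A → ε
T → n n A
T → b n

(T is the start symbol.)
Yes. T → b b / T → b n on { 'b' }; A → A f b / A → A f A on { 'f' }

A FIRST/FIRST conflict occurs when two productions N → α and N → β for the same non-terminal have FIRST(α) ∩ FIRST(β) ≠ ∅ (with ε ∈ FIRST of a nullable right-hand side, so two nullable alternatives also conflict).

FIRST sets of the non-terminals at (or reachable through a nullable prefix from) the front of some alternative:
  FIRST(A) = { 'f', ε }

Productions for T:
  T → b b: FIRST = { 'b' }
  T → n n A: FIRST = { 'n' }
  T → b n: FIRST = { 'b' }
Productions for A:
  A → A f b: FIRST = { 'f' }
  A → A f A: FIRST = { 'f' }
  A → ε: FIRST = { ε }

Conflict for T: T → b b and T → b n
  Overlap: { 'b' }
Conflict for A: A → A f b and A → A f A
  Overlap: { 'f' }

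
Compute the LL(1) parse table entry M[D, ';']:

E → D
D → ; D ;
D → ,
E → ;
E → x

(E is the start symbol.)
To find M[D, ';'], we find productions for D where ';' is in the predict set (PREDICT(N → α) = (FIRST(α) \ {ε}) ∪ (FOLLOW(N) if α ⇒* ε)).

D → ; D ;: PREDICT = { ';' }
  ';' is in predict set, so this production goes in M[D, ';']
D → ,: PREDICT = { ',' }

M[D, ';'] = D → ; D ;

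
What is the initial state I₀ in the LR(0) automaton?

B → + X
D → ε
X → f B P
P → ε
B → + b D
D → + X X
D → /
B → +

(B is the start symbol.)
{ [B → . + X], [B → . + b D], [B → . +], [B' → . B] }

First, augment the grammar with B' → B
I₀ = CLOSURE({ [B' → . B] }):
  [B' → . B] has the dot before B: add [B → . + X], [B → . + b D], [B → . +]
No further items can be added.

I₀ = { [B → . + X], [B → . + b D], [B → . +], [B' → . B] }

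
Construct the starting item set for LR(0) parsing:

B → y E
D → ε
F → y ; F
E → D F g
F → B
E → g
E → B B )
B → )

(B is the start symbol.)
First, augment the grammar with B' → B
I₀ = CLOSURE({ [B' → . B] }):
  [B' → . B] has the dot before B: add [B → . y E], [B → . )]
No further items can be added.

I₀ = { [B → . )], [B → . y E], [B' → . B] }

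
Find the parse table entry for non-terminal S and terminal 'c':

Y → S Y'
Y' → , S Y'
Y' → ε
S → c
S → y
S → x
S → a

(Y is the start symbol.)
To find M[S, 'c'], we find productions for S where 'c' is in the predict set (PREDICT(N → α) = (FIRST(α) \ {ε}) ∪ (FOLLOW(N) if α ⇒* ε)).

S → c: PREDICT = { 'c' }
  'c' is in predict set, so this production goes in M[S, 'c']
S → y: PREDICT = { 'y' }
S → x: PREDICT = { 'x' }
S → a: PREDICT = { 'a' }

M[S, 'c'] = S → c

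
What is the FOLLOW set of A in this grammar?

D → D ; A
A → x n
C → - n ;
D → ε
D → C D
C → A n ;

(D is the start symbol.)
To compute FOLLOW(A), find every occurrence of A on a right-hand side N → α A β: add FIRST(β) \ {ε}, and if β is empty or nullable also add FOLLOW(N). Iterate to a fixed point.

In D → D ; A: A is at the end, add FOLLOW(D)
In C → A n ;: A is followed by n ';', add FIRST(n ';') \ {ε} = { 'n' }

The FOLLOW sets referred to above (computed the same way, to a fixed point):
  FOLLOW(D) = { $, ';' }

Taking the union: FOLLOW(A) = { $, ';', 'n' }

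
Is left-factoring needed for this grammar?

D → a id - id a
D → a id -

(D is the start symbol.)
Left-factoring is needed when two productions for the same non-terminal
share a common prefix on the right-hand side.

Productions for D:
  D → a id - id a
  D → a id -

Found common prefix 'a id -' in productions for D

Answer: Yes, D has productions with common prefix 'a id -'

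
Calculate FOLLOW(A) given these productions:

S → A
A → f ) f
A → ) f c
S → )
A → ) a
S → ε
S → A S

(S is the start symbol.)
{ $, ')', 'f' }

In S → A: A is at the end, add FOLLOW(S)
In S → A S: A is followed by S, add FIRST(S) \ {ε} = { ')', 'f' }
  S is nullable, so also add FOLLOW(S)

The FOLLOW sets referred to above (computed the same way, to a fixed point):
  FOLLOW(S) = { $ }

Taking the union: FOLLOW(A) = { $, ')', 'f' }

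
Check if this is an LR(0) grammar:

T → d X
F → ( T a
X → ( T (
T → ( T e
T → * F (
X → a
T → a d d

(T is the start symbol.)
A grammar is LR(0) if no state in the canonical LR(0) collection has:
  - both a shift item (dot before a terminal) and a complete item (shift-reduce conflict), or
  - two or more complete items (reduce-reduce conflict; the accept item [T' → T .] counts as a complete item here).

Augment with T' → T and build the canonical LR(0) collection (I0 = CLOSURE({[T' → . T]}), then GOTO on every symbol after a dot until no new states appear). It has 20 states:
  I0: { [T → . ( T e], [T → . * F (], [T → . a d d], [T → . d X], [T' → . T] }  — shift
  I1: { [T → ( . T e], [T → . ( T e], [T → . * F (], [T → . a d d], [T → . d X] }  — shift
  I2: { [F → . ( T a], [T → * . F (] }  — shift
  I3: { [T' → T .] }  — accept
  I4: { [T → a . d d] }  — shift
  I5: { [T → d . X], [X → . ( T (], [X → . a] }  — shift
  I6: { [T → . ( T e], [T → . * F (], [T → . a d d], [T → . d X], [X → ( . T (] }  — shift
  I7: { [T → d X .] }  — reduce
  I8: { [X → a .] }  — reduce
  I9: { [X → ( T . (] }  — shift
  I10: { [X → ( T ( .] }  — reduce
  I11: { [T → a d . d] }  — shift
  I12: { [T → a d d .] }  — reduce
  I13: { [F → ( . T a], [T → . ( T e], [T → . * F (], [T → . a d d], [T → . d X] }  — shift
  I14: { [T → * F . (] }  — shift
  I15: { [T → * F ( .] }  — reduce
  I16: { [F → ( T . a] }  — shift
  I17: { [F → ( T a .] }  — reduce
  I18: { [T → ( T . e] }  — shift
  I19: { [T → ( T e .] }  — reduce

Every state is either a pure shift/goto state or contains exactly one complete item and nothing to shift — no conflicts. The grammar is LR(0).

Answer: Yes, the grammar is LR(0)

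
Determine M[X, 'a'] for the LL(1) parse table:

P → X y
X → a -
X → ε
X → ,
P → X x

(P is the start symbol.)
X → a -

To find M[X, 'a'], we find productions for X where 'a' is in the predict set (PREDICT(N → α) = (FIRST(α) \ {ε}) ∪ (FOLLOW(N) if α ⇒* ε)).

Relevant sets:
  FOLLOW(X) = { 'x', 'y' }

X → a -: PREDICT = { 'a' }
  'a' is in predict set, so this production goes in M[X, 'a']
X → ε: PREDICT = { 'x', 'y' }
X → ,: PREDICT = { ',' }

M[X, 'a'] = X → a -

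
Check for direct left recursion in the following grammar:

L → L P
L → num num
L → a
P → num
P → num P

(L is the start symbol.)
Direct left recursion occurs when N → N α for some non-terminal N (the right-hand side begins with the left-hand side itself).

L → L P: LEFT RECURSIVE (starts with L)
L → num num: starts with num
L → a: starts with a
P → num: starts with num
P → num P: starts with num

The grammar has direct left recursion on: L.

Answer: Yes, L is left-recursive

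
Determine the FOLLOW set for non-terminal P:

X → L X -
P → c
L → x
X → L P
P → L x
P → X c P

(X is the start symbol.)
In X → L P: P is at the end, add FOLLOW(X)
In P → X c P: P is at the end; this adds FOLLOW(P) to itself — nothing new

The FOLLOW sets referred to above (computed the same way, to a fixed point):
  FOLLOW(X) = { $, '-', 'c' }

Taking the union: FOLLOW(P) = { $, '-', 'c' }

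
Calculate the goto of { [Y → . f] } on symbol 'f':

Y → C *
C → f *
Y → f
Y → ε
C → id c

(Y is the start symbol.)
GOTO(I, 'f') = CLOSURE({ [A → αX.β] : [A → α.Xβ] ∈ I, X = 'f' })

Items with dot before 'f', with the dot advanced:
  [Y → . f] → [Y → f .]
Closure adds nothing (no advanced item has the dot before a non-terminal).

GOTO = { [Y → f .] }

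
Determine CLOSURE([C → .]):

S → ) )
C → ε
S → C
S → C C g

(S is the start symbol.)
To compute CLOSURE, for each item [A → α.Bβ] where B is a non-terminal, add [B → .γ] for all productions B → γ; repeat for the newly added items until nothing changes.

Start with: [C → .]
The dot is at the end, so nothing is added.

CLOSURE = { [C → .] }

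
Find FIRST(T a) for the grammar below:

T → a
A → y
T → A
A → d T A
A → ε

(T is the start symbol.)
FIRST sets of the non-terminals involved (from the grammar, by fixed-point iteration):
  FIRST(T) = { 'a', 'd', 'y', ε }

To compute FIRST(T a), process the symbols left to right:
Symbol T is a non-terminal. Add FIRST(T) \ {ε} = { 'a', 'd', 'y' }
T is nullable (ε ∈ FIRST(T)), continue to the next symbol.
Symbol a is a terminal. Add 'a' and stop.
FIRST(T a) = { 'a', 'd', 'y' }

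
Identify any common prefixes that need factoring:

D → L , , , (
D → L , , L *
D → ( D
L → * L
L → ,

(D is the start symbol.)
Left-factoring is needed when two productions for the same non-terminal
share a common prefix on the right-hand side.

Productions for D:
  D → L , , , (
  D → L , , L *
  D → ( D
Productions for L:
  L → * L
  L → ,

Found common prefix 'L , ,' in productions for D

Answer: Yes, D has productions with common prefix 'L , ,'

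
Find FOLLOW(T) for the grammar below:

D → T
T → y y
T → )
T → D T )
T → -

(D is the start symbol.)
In D → T: T is at the end, add FOLLOW(D)
In T → D T ): T is followed by ')', add FIRST(')') \ {ε} = { ')' }

The FOLLOW sets referred to above (computed the same way, to a fixed point):
  FOLLOW(D) = { $, ')', '-', 'y' }

Taking the union: FOLLOW(T) = { $, ')', '-', 'y' }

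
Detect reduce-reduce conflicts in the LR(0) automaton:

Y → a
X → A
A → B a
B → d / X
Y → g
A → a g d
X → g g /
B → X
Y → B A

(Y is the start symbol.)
Yes — I12: [B → X .] vs [B → d / X .]; I18: [X → A .] vs [Y → B A .]

A reduce-reduce conflict occurs when an LR(0) state has two complete items [A → α .] and [B → β .] — both call for a reduction, and with no lookahead the parser cannot choose between them.

Augment with Y' → Y and build the canonical LR(0) collection (I0 = CLOSURE({[Y' → . Y]}), then GOTO on every symbol after a dot until no new states appear). It has 20 states:
  I0: { [A → . B a], [A → . a g d], [B → . X], [B → . d / X], [X → . A], [X → . g g /], [Y → . B A], [Y → . a], [Y → . g], [Y' → . Y] }  — shift
  I1: { [X → A .] }  — reduce
  I2: { [A → . B a], [A → . a g d], [A → B . a], [B → . X], [B → . d / X], [X → . A], [X → . g g /], [Y → B . A] }  — shift
  I3: { [B → X .] }  — reduce
  I4: { [Y' → Y .] }  — accept
  I5: { [A → a . g d], [Y → a .] }  — shift, reduce
  I6: { [B → d . / X] }  — shift
  I7: { [X → g . g /], [Y → g .] }  — shift, reduce
  I8: { [X → g g . /] }  — shift
  I9: { [X → g g / .] }  — reduce
  I10: { [A → . B a], [A → . a g d], [B → . X], [B → . d / X], [B → d / . X], [X → . A], [X → . g g /] }  — shift
  I11: { [A → B . a] }  — shift
  I12: { [B → X .], [B → d / X .] }  — 2 reduces
  I13: { [A → a . g d] }  — shift
  I14: { [X → g . g /] }  — shift
  I15: { [A → a g . d] }  — shift
  I16: { [A → a g d .] }  — reduce
  I17: { [A → B a .] }  — reduce
  I18: { [X → A .], [Y → B A .] }  — 2 reduces
  I19: { [A → B a .], [A → a . g d] }  — shift, reduce

I12 contains complete items [B → X .], [B → d / X .] — reduce-reduce conflict.
I18 contains complete items [X → A .], [Y → B A .] — reduce-reduce conflict.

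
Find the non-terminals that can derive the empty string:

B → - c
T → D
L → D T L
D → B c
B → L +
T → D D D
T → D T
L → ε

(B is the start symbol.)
{ 'L' }

A non-terminal is nullable if it can derive ε (the empty string): either it has an ε-production, or it has a production whose right-hand side consists entirely of nullable non-terminals.

ε-productions: L → ε
So L is immediately nullable.
No further non-terminal can be added: every production for the remaining non-terminals contains a terminal or a non-nullable non-terminal.
Nullable = { 'L' }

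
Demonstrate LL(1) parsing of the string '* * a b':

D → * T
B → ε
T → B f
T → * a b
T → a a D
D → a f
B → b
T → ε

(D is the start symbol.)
LL(1) parsing maintains a stack (initially the start symbol over $) and the input. At each step: if the stack top is a terminal, match it against the current input token; if it is a non-terminal N, replace it with the RHS of M[N, lookahead] (the unique production whose predict set contains the lookahead).

Stack is shown with the top on the left.

Stack    Input      Action
--------------------------
D $      * * a b $  output D → * T
* T $    * * a b $  match '*'
T $      * a b $    output T → * a b
* a b $  * a b $    match '*'
a b $    a b $      match 'a'
b $      b $        match 'b'
$        $          accept

The string is accepted.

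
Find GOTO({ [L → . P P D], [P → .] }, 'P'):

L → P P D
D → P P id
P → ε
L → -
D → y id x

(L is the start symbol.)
{ [L → P . P D], [P → .] }

GOTO(I, 'P') = CLOSURE({ [A → αX.β] : [A → α.Xβ] ∈ I, X = 'P' })

Items with dot before 'P', with the dot advanced:
  [L → . P P D] → [L → P . P D]
Closure of the advanced items:
  [L → P . P D] has the dot before P: add [P → .]

GOTO = { [L → P . P D], [P → .] }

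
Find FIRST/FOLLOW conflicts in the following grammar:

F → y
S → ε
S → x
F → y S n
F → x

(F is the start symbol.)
No FIRST/FOLLOW conflicts.

Nullable non-terminals: S.

S: nullable alternative(s) S → ε; FOLLOW(S) = { 'n' }
  S → ε: FIRST \ {ε} = { } — this is the only nullable alternative, skip
  S → x: FIRST \ {ε} = { 'x' } — disjoint from FOLLOW(S)

F has no nullable alternative, so no FIRST/FOLLOW check is needed there.

No FIRST/FOLLOW conflicts found.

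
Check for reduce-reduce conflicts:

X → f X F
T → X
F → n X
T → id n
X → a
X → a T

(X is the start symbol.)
Augment with X' → X and build the canonical LR(0) collection (I0 = CLOSURE({[X' → . X]}), then GOTO on every symbol after a dot until no new states appear). It has 12 states:
  I0: { [X → . a T], [X → . a], [X → . f X F], [X' → . X] }  — shift
  I1: { [X' → X .] }  — accept
  I2: { [T → . X], [T → . id n], [X → . a T], [X → . a], [X → . f X F], [X → a . T], [X → a .] }  — shift, reduce
  I3: { [X → . a T], [X → . a], [X → . f X F], [X → f . X F] }  — shift
  I4: { [F → . n X], [X → f X . F] }  — shift
  I5: { [X → f X F .] }  — reduce
  I6: { [F → n . X], [X → . a T], [X → . a], [X → . f X F] }  — shift
  I7: { [F → n X .] }  — reduce
  I8: { [X → a T .] }  — reduce
  I9: { [T → X .] }  — reduce
  I10: { [T → id . n] }  — shift
  I11: { [T → id n .] }  — reduce

No state contains more than one complete item.

Answer: No reduce-reduce conflicts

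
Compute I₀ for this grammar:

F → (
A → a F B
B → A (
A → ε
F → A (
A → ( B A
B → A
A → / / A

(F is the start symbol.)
{ [A → . ( B A], [A → . / / A], [A → . a F B], [A → .], [F → . (], [F → . A (], [F' → . F] }

First, augment the grammar with F' → F
I₀ = CLOSURE({ [F' → . F] }):
  [F' → . F] has the dot before F: add [F → . (], [F → . A (]
  [F → . A (] has the dot before A: add [A → . a F B], [A → .], [A → . ( B A], [A → . / / A]
No further items can be added.

I₀ = { [A → . ( B A], [A → . / / A], [A → . a F B], [A → .], [F → . (], [F → . A (], [F' → . F] }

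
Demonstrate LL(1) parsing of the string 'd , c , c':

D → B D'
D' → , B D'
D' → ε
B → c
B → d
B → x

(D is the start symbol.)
Stack is shown with the top on the left.

Stack     Input        Action
-----------------------------
D $       d , c , c $  output D → B D'
B D' $    d , c , c $  output B → d
d D' $    d , c , c $  match 'd'
D' $      , c , c $    output D' → , B D'
, B D' $  , c , c $    match ','
B D' $    c , c $      output B → c
c D' $    c , c $      match 'c'
D' $      , c $        output D' → , B D'
, B D' $  , c $        match ','
B D' $    c $          output B → c
c D' $    c $          match 'c'
D' $      $            output D' → ε
$         $            accept

The string is accepted.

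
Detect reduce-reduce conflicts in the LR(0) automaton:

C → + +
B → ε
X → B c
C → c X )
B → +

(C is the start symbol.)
A reduce-reduce conflict occurs when an LR(0) state has two complete items [A → α .] and [B → β .] — both call for a reduction, and with no lookahead the parser cannot choose between them.

Augment with C' → C and build the canonical LR(0) collection (I0 = CLOSURE({[C' → . C]}), then GOTO on every symbol after a dot until no new states appear). It has 10 states:
  I0: { [C → . + +], [C → . c X )], [C' → . C] }  — shift
  I1: { [C → + . +] }  — shift
  I2: { [C' → C .] }  — accept
  I3: { [B → . +], [B → .], [C → c . X )], [X → . B c] }  — shift, reduce
  I4: { [B → + .] }  — reduce
  I5: { [X → B . c] }  — shift
  I6: { [C → c X . )] }  — shift
  I7: { [C → c X ) .] }  — reduce
  I8: { [X → B c .] }  — reduce
  I9: { [C → + + .] }  — reduce

No state contains more than one complete item.

Answer: No reduce-reduce conflicts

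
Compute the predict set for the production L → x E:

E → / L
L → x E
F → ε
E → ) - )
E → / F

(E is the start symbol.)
{ 'x' }

PREDICT(L → x E) = (FIRST(RHS) \ {ε}) ∪ (FOLLOW(L) if ε ∈ FIRST(RHS), i.e. RHS ⇒* ε)
FIRST(x E) = { 'x' }
ε ∉ FIRST(x E), so FOLLOW(L) is not added.
PREDICT(L → x E) = { 'x' }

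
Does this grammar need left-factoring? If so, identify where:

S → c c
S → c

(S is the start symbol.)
Yes, S has productions with common prefix 'c'

Left-factoring is needed when two productions for the same non-terminal
share a common prefix on the right-hand side.

Productions for S:
  S → c c
  S → c

Found common prefix 'c' in productions for S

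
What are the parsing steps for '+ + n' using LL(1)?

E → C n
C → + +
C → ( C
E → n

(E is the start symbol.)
Stack is shown with the top on the left.

Stack    Input    Action
------------------------
E $      + + n $  output E → C n
C n $    + + n $  output C → + +
+ + n $  + + n $  match '+'
+ n $    + n $    match '+'
n $      n $      match 'n'
$        $        accept

The string is accepted.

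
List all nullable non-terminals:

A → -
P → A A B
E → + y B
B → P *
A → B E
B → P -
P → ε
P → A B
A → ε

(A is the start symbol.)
{ 'A', 'P' }

ε-productions: P → ε, A → ε
So P, A are immediately nullable.
No further non-terminal can be added: every production for the remaining non-terminals contains a terminal or a non-nullable non-terminal.
Nullable = { 'A', 'P' }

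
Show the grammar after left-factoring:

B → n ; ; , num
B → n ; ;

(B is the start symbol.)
B → n ; ; B'
B' → , num
B' → ε

Left-factoring transforms A → αβ₁ | αβ₂ into A → αA' and A' → β₁ | β₂
(α is the longest common prefix among the alternatives). Repeat until
no nonterminal has two alternatives with a common prefix.

Round 1: B has alternatives sharing prefix 'n ; ;'. Introduce B': B → n ; ; B'
  Add: B' → , num
  Add: B' → ε

No remaining common prefixes — done.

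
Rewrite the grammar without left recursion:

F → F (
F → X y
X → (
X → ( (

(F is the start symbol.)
F is directly left-recursive. The standard transformation for
  A → A α₁ | ... | A α_m | β₁ | ... | β_n
is
  A  → β₁ A' | ... | β_n A'
  A' → α₁ A' | ... | α_m A' | ε

F → X y becomes F → X y F'
F → F ( becomes F' → ( F'
Add F' → ε

Productions for other non-terminals are unchanged:
  X → (
  X → ( (

Resulting grammar:
F → X y F'
F' → ( F'
F' → ε
X → (
X → ( (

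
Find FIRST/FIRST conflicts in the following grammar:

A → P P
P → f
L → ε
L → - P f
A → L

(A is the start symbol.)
No FIRST/FIRST conflicts.

FIRST sets of the non-terminals at (or reachable through a nullable prefix from) the front of some alternative:
  FIRST(P) = { 'f' }
  FIRST(L) = { '-', ε }

Productions for A:
  A → P P: FIRST = { 'f' }
  A → L: FIRST = { '-', ε }
Productions for L:
  L → ε: FIRST = { ε }
  L → - P f: FIRST = { '-' }
P has only one production, so no FIRST/FIRST conflict is possible there.

All alternatives of each non-terminal have pairwise disjoint FIRST sets.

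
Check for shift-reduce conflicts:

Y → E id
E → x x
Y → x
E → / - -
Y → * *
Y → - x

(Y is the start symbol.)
A shift-reduce conflict occurs when an LR(0) state has both:
  - a complete (reduce) item [A → α .] (dot at the end), and
  - a shift item [B → β . c γ] (dot before a terminal).

Augment with Y' → Y and build the canonical LR(0) collection (I0 = CLOSURE({[Y' → . Y]}), then GOTO on every symbol after a dot until no new states appear). It has 13 states:
  I0: { [E → . / - -], [E → . x x], [Y → . * *], [Y → . - x], [Y → . E id], [Y → . x], [Y' → . Y] }  — shift
  I1: { [Y → * . *] }  — shift
  I2: { [Y → - . x] }  — shift
  I3: { [E → / . - -] }  — shift
  I4: { [Y → E . id] }  — shift
  I5: { [Y' → Y .] }  — accept
  I6: { [E → x . x], [Y → x .] }  — shift, reduce
  I7: { [E → x x .] }  — reduce
  I8: { [Y → E id .] }  — reduce
  I9: { [E → / - . -] }  — shift
  I10: { [E → / - - .] }  — reduce
  I11: { [Y → - x .] }  — reduce
  I12: { [Y → * * .] }  — reduce

I6 contains reduce item [Y → x .] and shift item [E → x . x] — shift-reduce conflict.

Answer: Yes — I6: [Y → x .] vs [E → x . x]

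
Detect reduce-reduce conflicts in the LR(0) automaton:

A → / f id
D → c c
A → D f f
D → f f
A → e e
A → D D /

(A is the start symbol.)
Yes — I12: [A → D f f .] vs [D → f f .]

Augment with A' → A and build the canonical LR(0) collection (I0 = CLOSURE({[A' → . A]}), then GOTO on every symbol after a dot until no new states appear). It has 16 states:
  I0: { [A → . / f id], [A → . D D /], [A → . D f f], [A → . e e], [A' → . A], [D → . c c], [D → . f f] }  — shift
  I1: { [A → / . f id] }  — shift
  I2: { [A' → A .] }  — accept
  I3: { [A → D . D /], [A → D . f f], [D → . c c], [D → . f f] }  — shift
  I4: { [D → c . c] }  — shift
  I5: { [A → e . e] }  — shift
  I6: { [D → f . f] }  — shift
  I7: { [D → f f .] }  — reduce
  I8: { [A → e e .] }  — reduce
  I9: { [D → c c .] }  — reduce
  I10: { [A → D D . /] }  — shift
  I11: { [A → D f . f], [D → f . f] }  — shift
  I12: { [A → D f f .], [D → f f .] }  — 2 reduces
  I13: { [A → D D / .] }  — reduce
  I14: { [A → / f . id] }  — shift
  I15: { [A → / f id .] }  — reduce

I12 contains complete items [A → D f f .], [D → f f .] — reduce-reduce conflict.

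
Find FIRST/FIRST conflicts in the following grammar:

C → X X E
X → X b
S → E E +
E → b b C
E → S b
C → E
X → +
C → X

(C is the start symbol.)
Yes. C → X X E / C → X on { '+' }; X → X b / X → '+' on { '+' }; E → b b C / E → S b on { 'b' }

A FIRST/FIRST conflict occurs when two productions N → α and N → β for the same non-terminal have FIRST(α) ∩ FIRST(β) ≠ ∅ (with ε ∈ FIRST of a nullable right-hand side, so two nullable alternatives also conflict).

FIRST sets of the non-terminals at (or reachable through a nullable prefix from) the front of some alternative:
  FIRST(X) = { '+' }
  FIRST(E) = { 'b' }
  FIRST(S) = { 'b' }

Productions for C:
  C → X X E: FIRST = { '+' }
  C → E: FIRST = { 'b' }
  C → X: FIRST = { '+' }
Productions for X:
  X → X b: FIRST = { '+' }
  X → +: FIRST = { '+' }
Productions for E:
  E → b b C: FIRST = { 'b' }
  E → S b: FIRST = { 'b' }
S has only one production, so no FIRST/FIRST conflict is possible there.

Conflict for C: C → X X E and C → X
  Overlap: { '+' }
Conflict for X: X → X b and X → +
  Overlap: { '+' }
Conflict for E: E → b b C and E → S b
  Overlap: { 'b' }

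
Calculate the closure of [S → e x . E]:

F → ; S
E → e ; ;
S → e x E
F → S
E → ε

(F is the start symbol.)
To compute CLOSURE, for each item [A → α.Bβ] where B is a non-terminal, add [B → .γ] for all productions B → γ; repeat for the newly added items until nothing changes.

Start with: [S → e x . E]
  [S → e x . E] has the dot before E: add [E → . e ; ;], [E → .]
No further items can be added.

CLOSURE = { [E → . e ; ;], [E → .], [S → e x . E] }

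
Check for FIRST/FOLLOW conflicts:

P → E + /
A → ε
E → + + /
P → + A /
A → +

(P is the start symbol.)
A FIRST/FOLLOW conflict occurs when a non-terminal N has a nullable alternative N → β (β ⇒* ε) and another alternative N → α with FIRST(α) ∩ FOLLOW(N) ≠ ∅: on such a lookahead the parser cannot decide between expanding α and letting N vanish via β.

Nullable non-terminals: A.

A: nullable alternative(s) A → ε; FOLLOW(A) = { '/' }
  A → ε: FIRST \ {ε} = { } — this is the only nullable alternative, skip
  A → +: FIRST \ {ε} = { '+' } — disjoint from FOLLOW(A)

E, P have no nullable alternative, so no FIRST/FOLLOW check is needed there.

No FIRST/FOLLOW conflicts found.

Answer: No FIRST/FOLLOW conflicts.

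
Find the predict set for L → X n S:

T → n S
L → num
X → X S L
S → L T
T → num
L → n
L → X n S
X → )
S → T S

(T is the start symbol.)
{ ')' }

PREDICT(L → X n S) = (FIRST(RHS) \ {ε}) ∪ (FOLLOW(L) if ε ∈ FIRST(RHS), i.e. RHS ⇒* ε)
FIRST(X) = { ')' }
FIRST(X n S) = { ')' }
ε ∉ FIRST(X n S), so FOLLOW(L) is not added.
PREDICT(L → X n S) = { ')' }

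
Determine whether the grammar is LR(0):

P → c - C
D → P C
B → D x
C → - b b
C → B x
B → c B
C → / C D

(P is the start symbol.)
Augment with P' → P and build the canonical LR(0) collection (I0 = CLOSURE({[P' → . P]}), then GOTO on every symbol after a dot until no new states appear). It has 19 states:
  I0: { [P → . c - C], [P' → . P] }  — shift
  I1: { [P' → P .] }  — accept
  I2: { [P → c . - C] }  — shift
  I3: { [B → . D x], [B → . c B], [C → . - b b], [C → . / C D], [C → . B x], [D → . P C], [P → . c - C], [P → c - . C] }  — shift
  I4: { [C → - . b b] }  — shift
  I5: { [B → . D x], [B → . c B], [C → . - b b], [C → . / C D], [C → . B x], [C → / . C D], [D → . P C], [P → . c - C] }  — shift
  I6: { [C → B . x] }  — shift
  I7: { [P → c - C .] }  — reduce
  I8: { [B → D . x] }  — shift
  I9: { [B → . D x], [B → . c B], [C → . - b b], [C → . / C D], [C → . B x], [D → . P C], [D → P . C], [P → . c - C] }  — shift
  I10: { [B → . D x], [B → . c B], [B → c . B], [D → . P C], [P → . c - C], [P → c . - C] }  — shift
  I11: { [B → c B .] }  — reduce
  I12: { [D → P C .] }  — reduce
  I13: { [B → D x .] }  — reduce
  I14: { [C → B x .] }  — reduce
  I15: { [C → / C . D], [D → . P C], [P → . c - C] }  — shift
  I16: { [C → / C D .] }  — reduce
  I17: { [C → - b . b] }  — shift
  I18: { [C → - b b .] }  — reduce

Every state is either a pure shift/goto state or contains exactly one complete item and nothing to shift — no conflicts. The grammar is LR(0).

Answer: Yes, the grammar is LR(0)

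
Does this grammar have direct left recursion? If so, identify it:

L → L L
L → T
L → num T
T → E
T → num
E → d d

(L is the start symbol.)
Yes, L is left-recursive

Direct left recursion occurs when N → N α for some non-terminal N (the right-hand side begins with the left-hand side itself).

L → L L: LEFT RECURSIVE (starts with L)
L → T: starts with T
L → num T: starts with num
T → E: starts with E
T → num: starts with num
E → d d: starts with d

The grammar has direct left recursion on: L.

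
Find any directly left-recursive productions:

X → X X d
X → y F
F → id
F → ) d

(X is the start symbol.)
Yes, X is left-recursive

Direct left recursion occurs when N → N α for some non-terminal N (the right-hand side begins with the left-hand side itself).

X → X X d: LEFT RECURSIVE (starts with X)
X → y F: starts with y
F → id: starts with id
F → ) d: starts with ')'

The grammar has direct left recursion on: X.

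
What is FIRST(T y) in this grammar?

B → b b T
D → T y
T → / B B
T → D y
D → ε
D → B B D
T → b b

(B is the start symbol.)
{ '/', 'b', 'y' }

FIRST sets of the non-terminals involved (from the grammar, by fixed-point iteration):
  FIRST(T) = { '/', 'b', 'y' }

To compute FIRST(T y), process the symbols left to right:
Symbol T is a non-terminal. Add FIRST(T) \ {ε} = { '/', 'b', 'y' }
T is not nullable (ε ∉ FIRST(T)), so stop here.
FIRST(T y) = { '/', 'b', 'y' }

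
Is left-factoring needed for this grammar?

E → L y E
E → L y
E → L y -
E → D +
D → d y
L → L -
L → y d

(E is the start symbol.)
Yes, E has productions with common prefix 'L y'

Left-factoring is needed when two productions for the same non-terminal
share a common prefix on the right-hand side.

Productions for E:
  E → L y E
  E → L y
  E → L y -
  E → D +
Productions for L:
  L → L -
  L → y d

Found common prefix 'L y' in productions for E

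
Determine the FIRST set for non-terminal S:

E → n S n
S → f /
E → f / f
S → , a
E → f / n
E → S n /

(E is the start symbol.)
{ ',', 'f' }

From S → f /:
  - f is a terminal: add 'f' and stop
From S → , a:
  - ',' is a terminal: add ',' and stop

Collecting: FIRST(S) = { ',', 'f' }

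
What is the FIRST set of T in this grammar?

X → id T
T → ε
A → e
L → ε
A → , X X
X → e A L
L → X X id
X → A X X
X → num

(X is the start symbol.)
To compute FIRST(T), examine every production with T on the left-hand side, reading each right-hand side left to right until a non-nullable symbol is reached.

From T → ε:
  - ε-production, so ε ∈ FIRST(T)

Collecting: FIRST(T) = { ε }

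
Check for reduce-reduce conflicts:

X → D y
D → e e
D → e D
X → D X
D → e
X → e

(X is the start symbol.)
Yes — I3: [D → e .] vs [X → e .]; I5: [D → e .] vs [D → e e .]

Augment with X' → X and build the canonical LR(0) collection (I0 = CLOSURE({[X' → . X]}), then GOTO on every symbol after a dot until no new states appear). It has 8 states:
  I0: { [D → . e D], [D → . e e], [D → . e], [X → . D X], [X → . D y], [X → . e], [X' → . X] }  — shift
  I1: { [D → . e D], [D → . e e], [D → . e], [X → . D X], [X → . D y], [X → . e], [X → D . X], [X → D . y] }  — shift
  I2: { [X' → X .] }  — accept
  I3: { [D → . e D], [D → . e e], [D → . e], [D → e . D], [D → e . e], [D → e .], [X → e .] }  — shift, 2 reduces
  I4: { [D → e D .] }  — reduce
  I5: { [D → . e D], [D → . e e], [D → . e], [D → e . D], [D → e . e], [D → e .], [D → e e .] }  — shift, 2 reduces
  I6: { [X → D X .] }  — reduce
  I7: { [X → D y .] }  — reduce

I3 contains complete items [D → e .], [X → e .] — reduce-reduce conflict.
I5 contains complete items [D → e .], [D → e e .] — reduce-reduce conflict.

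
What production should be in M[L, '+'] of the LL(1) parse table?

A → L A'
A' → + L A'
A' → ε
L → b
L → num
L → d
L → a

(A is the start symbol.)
Empty (error entry)

To find M[L, '+'], we find productions for L where '+' is in the predict set (PREDICT(N → α) = (FIRST(α) \ {ε}) ∪ (FOLLOW(N) if α ⇒* ε)).

L → b: PREDICT = { 'b' }
L → num: PREDICT = { 'num' }
L → d: PREDICT = { 'd' }
L → a: PREDICT = { 'a' }

M[L, '+'] is empty (no production applies)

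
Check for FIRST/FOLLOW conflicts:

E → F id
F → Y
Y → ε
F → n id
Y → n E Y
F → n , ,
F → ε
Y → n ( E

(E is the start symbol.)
No FIRST/FOLLOW conflicts.

A FIRST/FOLLOW conflict occurs when a non-terminal N has a nullable alternative N → β (β ⇒* ε) and another alternative N → α with FIRST(α) ∩ FOLLOW(N) ≠ ∅: on such a lookahead the parser cannot decide between expanding α and letting N vanish via β.

Nullable non-terminals: F, Y.
FIRST sets used below: FIRST(Y) = { 'n', ε }

F: nullable alternative(s) F → Y, F → ε; FOLLOW(F) = { 'id' }
  F → Y: FIRST \ {ε} = { 'n' } — disjoint from FOLLOW(F)
  F → n id: FIRST \ {ε} = { 'n' } — disjoint from FOLLOW(F)
  F → n , ,: FIRST \ {ε} = { 'n' } — disjoint from FOLLOW(F)
  F → ε: FIRST \ {ε} = { } — disjoint from FOLLOW(F)

Y: nullable alternative(s) Y → ε; FOLLOW(Y) = { 'id' }
  Y → ε: FIRST \ {ε} = { } — this is the only nullable alternative, skip
  Y → n E Y: FIRST \ {ε} = { 'n' } — disjoint from FOLLOW(Y)
  Y → n ( E: FIRST \ {ε} = { 'n' } — disjoint from FOLLOW(Y)

E has no nullable alternative, so no FIRST/FOLLOW check is needed there.

No FIRST/FOLLOW conflicts found.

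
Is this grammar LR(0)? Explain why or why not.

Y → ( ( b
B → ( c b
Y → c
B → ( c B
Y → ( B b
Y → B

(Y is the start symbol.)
A grammar is LR(0) if no state in the canonical LR(0) collection has:
  - both a shift item (dot before a terminal) and a complete item (shift-reduce conflict), or
  - two or more complete items (reduce-reduce conflict; the accept item [Y' → Y .] counts as a complete item here).

Augment with Y' → Y and build the canonical LR(0) collection (I0 = CLOSURE({[Y' → . Y]}), then GOTO on every symbol after a dot until no new states appear). It has 13 states:
  I0: { [B → . ( c B], [B → . ( c b], [Y → . ( ( b], [Y → . ( B b], [Y → . B], [Y → . c], [Y' → . Y] }  — shift
  I1: { [B → ( . c B], [B → ( . c b], [B → . ( c B], [B → . ( c b], [Y → ( . ( b], [Y → ( . B b] }  — shift
  I2: { [Y → B .] }  — reduce
  I3: { [Y' → Y .] }  — accept
  I4: { [Y → c .] }  — reduce
  I5: { [B → ( . c B], [B → ( . c b], [Y → ( ( . b] }  — shift
  I6: { [Y → ( B . b] }  — shift
  I7: { [B → ( c . B], [B → ( c . b], [B → . ( c B], [B → . ( c b] }  — shift
  I8: { [B → ( . c B], [B → ( . c b] }  — shift
  I9: { [B → ( c B .] }  — reduce
  I10: { [B → ( c b .] }  — reduce
  I11: { [Y → ( B b .] }  — reduce
  I12: { [Y → ( ( b .] }  — reduce

Every state is either a pure shift/goto state or contains exactly one complete item and nothing to shift — no conflicts. The grammar is LR(0).

Answer: Yes, the grammar is LR(0)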